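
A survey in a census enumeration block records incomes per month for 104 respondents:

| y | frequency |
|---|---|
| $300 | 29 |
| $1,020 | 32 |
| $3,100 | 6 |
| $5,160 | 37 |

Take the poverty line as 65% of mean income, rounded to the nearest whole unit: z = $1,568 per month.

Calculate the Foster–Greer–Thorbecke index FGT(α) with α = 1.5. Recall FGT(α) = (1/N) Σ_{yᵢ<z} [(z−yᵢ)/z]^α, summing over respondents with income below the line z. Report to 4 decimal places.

Poor units: 29×$300, 32×$1,020 (q = 61 of N = 104).
Gap ratios (z−y)/z: (1568−300)/1568 = 0.8087 (×29); (1568−1020)/1568 = 0.3495 (×32).
Raised to α = 1.5: 0.72721 (×29); 0.20661 (×32).
Sum = 27.700614; FGT(1.5) = 27.700614 / 104 = 0.2664.

0.2664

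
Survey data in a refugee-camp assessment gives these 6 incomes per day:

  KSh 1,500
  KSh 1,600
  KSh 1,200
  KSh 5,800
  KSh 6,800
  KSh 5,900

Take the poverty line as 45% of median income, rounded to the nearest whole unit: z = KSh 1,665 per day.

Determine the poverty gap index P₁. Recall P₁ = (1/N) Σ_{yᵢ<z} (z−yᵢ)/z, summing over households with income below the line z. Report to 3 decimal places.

Incomes under z: KSh 1,200, KSh 1,500, KSh 1,600 (q = 3 of N = 6).
Relative gaps: (1665−1200)/1665 = 0.2793; (1665−1500)/1665 = 0.0991; (1665−1600)/1665 = 0.0390.
Sum of shortfalls = 0.417417; P₁ averages over all N: 0.417417 / 6 = 0.070.

0.070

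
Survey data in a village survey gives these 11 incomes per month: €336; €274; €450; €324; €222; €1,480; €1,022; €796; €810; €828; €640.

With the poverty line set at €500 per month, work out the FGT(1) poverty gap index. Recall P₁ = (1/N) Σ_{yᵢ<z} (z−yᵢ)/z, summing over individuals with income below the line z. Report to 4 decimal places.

0.1625

Below the line: €222, €274, €324, €336, €450 (q = 5 of N = 11).
Shortfall ratios: (500−222)/500 = 0.5560; (500−274)/500 = 0.4520; (500−324)/500 = 0.3520; (500−336)/500 = 0.3280; (500−450)/500 = 0.1000.
Sum of shortfalls = 1.788000; P₁ averages over all N: 1.788000 / 11 = 0.1625.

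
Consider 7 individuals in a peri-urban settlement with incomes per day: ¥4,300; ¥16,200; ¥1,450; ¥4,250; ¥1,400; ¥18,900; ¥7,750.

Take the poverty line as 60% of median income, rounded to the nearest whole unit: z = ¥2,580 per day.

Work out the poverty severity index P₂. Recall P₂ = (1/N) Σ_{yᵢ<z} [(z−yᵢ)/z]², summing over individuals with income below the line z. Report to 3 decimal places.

0.057

Below the line: ¥1,400, ¥1,450 (q = 2 of N = 7).
Gap ratios (z−y)/z: (2580−1400)/2580 = 0.4574; (2580−1450)/2580 = 0.4380.
Squared: 0.2092; 0.1918.
Sum = 0.401013; P₂ = 0.401013 / 7 = 0.057.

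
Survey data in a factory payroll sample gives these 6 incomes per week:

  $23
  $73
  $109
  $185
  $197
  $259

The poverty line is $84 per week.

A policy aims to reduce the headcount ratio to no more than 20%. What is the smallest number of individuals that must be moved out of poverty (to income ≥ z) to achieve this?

2 of the 6 individuals are poor, so H = 2/6 = 0.333.
A headcount ratio of at most 20% allows at most ⌊0.20 × 6⌋ = 1 poor individuals.
So at least 2 − 1 = 1 must be lifted.

1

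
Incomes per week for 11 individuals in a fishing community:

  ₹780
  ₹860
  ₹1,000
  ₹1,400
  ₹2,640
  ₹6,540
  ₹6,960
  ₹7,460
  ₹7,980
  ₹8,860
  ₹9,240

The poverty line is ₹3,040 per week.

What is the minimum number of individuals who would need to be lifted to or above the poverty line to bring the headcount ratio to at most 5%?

5

Currently q = 5 of N = 11 are below the line (H = 0.455).
A headcount ratio of at most 5% allows at most ⌊0.05 × 11⌋ = 0 poor individuals.
So at least 5 − 0 = 5 must be lifted.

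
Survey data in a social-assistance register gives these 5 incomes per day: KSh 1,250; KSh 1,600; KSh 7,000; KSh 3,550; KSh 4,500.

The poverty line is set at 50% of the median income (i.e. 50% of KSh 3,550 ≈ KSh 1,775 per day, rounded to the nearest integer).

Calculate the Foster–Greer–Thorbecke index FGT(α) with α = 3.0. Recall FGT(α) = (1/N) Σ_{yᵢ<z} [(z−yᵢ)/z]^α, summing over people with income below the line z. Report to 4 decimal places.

0.0054

Below z: KSh 1,250, KSh 1,600 (q = 2 of N = 5).
Normalized shortfalls: (1775−1250)/1775 = 0.2958; (1775−1600)/1775 = 0.0986.
Raised to α = 3.0: 0.02588; 0.00096.
Sum = 0.026833; FGT(3.0) = 0.026833 / 5 = 0.0054.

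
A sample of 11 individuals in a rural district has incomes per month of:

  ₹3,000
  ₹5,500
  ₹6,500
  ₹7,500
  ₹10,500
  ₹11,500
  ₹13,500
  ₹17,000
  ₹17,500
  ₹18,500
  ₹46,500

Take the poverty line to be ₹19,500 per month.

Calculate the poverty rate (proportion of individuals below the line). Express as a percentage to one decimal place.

90.9%

10 of the 11 individuals have income below ₹19,500.
H = 10/11 = 90.9%.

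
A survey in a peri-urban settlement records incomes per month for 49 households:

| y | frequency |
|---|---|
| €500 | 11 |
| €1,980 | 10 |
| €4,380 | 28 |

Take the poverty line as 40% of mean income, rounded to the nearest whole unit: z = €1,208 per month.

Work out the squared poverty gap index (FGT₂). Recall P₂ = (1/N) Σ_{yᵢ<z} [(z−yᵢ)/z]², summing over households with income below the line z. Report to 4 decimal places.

0.0771

Below z: 11×€500 (q = 11 of N = 49).
Shortfall ratios: (1208−500)/1208 = 0.5861 (×11).
Squared: 0.3435 (×11).
Sum = 3.778551; P₂ = 3.778551 / 49 = 0.0771.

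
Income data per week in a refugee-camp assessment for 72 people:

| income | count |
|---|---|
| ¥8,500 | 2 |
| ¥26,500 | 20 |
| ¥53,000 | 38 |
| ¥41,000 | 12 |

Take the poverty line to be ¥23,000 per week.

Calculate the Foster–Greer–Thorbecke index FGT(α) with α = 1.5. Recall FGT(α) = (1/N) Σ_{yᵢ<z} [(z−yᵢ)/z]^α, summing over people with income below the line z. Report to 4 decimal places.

0.0139

Below z: 2×¥8,500 (q = 2 of N = 72).
Normalized shortfalls: (23000−8500)/23000 = 0.6304 (×2).
Raised to α = 1.5: 0.50056 (×2).
Sum = 1.001129; FGT(1.5) = 1.001129 / 72 = 0.0139.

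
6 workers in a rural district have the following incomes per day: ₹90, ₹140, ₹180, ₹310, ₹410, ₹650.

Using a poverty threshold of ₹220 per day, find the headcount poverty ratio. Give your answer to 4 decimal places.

0.5000

3 of the 6 workers have income below ₹220.
H = 3/6 = 0.5000.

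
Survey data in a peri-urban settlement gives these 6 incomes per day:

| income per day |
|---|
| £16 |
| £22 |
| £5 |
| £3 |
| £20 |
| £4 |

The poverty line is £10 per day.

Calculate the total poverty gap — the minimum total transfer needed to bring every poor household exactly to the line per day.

Incomes under z: £3, £4, £5 (q = 3 of N = 6).
Individual gaps: 10−3 = 7; 10−4 = 6; 10−5 = 5.
Aggregate gap = £18.

£18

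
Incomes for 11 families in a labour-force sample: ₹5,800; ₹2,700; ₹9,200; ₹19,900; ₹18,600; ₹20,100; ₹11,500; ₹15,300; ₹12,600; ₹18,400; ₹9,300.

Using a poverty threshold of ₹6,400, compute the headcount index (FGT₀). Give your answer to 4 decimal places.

2 of the 11 families have income below ₹6,400.
H = 2/11 = 0.1818.

0.1818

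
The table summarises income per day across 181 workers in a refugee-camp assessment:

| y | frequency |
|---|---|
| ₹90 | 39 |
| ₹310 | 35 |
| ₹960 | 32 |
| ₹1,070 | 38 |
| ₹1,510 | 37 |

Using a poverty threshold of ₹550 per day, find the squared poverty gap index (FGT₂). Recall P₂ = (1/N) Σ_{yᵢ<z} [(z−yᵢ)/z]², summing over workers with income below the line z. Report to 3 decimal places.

0.188

Incomes under z: 39×₹90, 35×₹310 (q = 74 of N = 181).
Relative gaps: (550−90)/550 = 0.8364 (×39); (550−310)/550 = 0.4364 (×35).
Squared: 0.6995 (×39); 0.1904 (×35).
Sum = 33.945124; P₂ = 33.945124 / 181 = 0.188.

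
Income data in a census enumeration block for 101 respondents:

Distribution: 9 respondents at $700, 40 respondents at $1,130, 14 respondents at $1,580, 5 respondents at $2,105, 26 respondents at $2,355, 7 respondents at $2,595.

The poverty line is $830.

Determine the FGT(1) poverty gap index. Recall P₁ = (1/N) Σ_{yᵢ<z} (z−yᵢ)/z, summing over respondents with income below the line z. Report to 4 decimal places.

0.0140

Incomes under z: 9×$700 (q = 9 of N = 101).
Normalized shortfalls: (830−700)/830 = 0.1566 (×9).
Sum of shortfalls = 1.409639; P₁ averages over all N: 1.409639 / 101 = 0.0140.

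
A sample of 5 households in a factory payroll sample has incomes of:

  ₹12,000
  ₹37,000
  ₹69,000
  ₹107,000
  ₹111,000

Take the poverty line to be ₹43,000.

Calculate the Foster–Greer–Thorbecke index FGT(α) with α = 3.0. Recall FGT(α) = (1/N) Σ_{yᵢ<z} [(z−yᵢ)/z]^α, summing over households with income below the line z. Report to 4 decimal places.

0.0755

Below the line: ₹12,000, ₹37,000 (q = 2 of N = 5).
Relative gaps: (43000−12000)/43000 = 0.7209; (43000−37000)/43000 = 0.1395.
Raised to α = 3.0: 0.37470; 0.00272.
Sum = 0.377413; FGT(3.0) = 0.377413 / 5 = 0.0755.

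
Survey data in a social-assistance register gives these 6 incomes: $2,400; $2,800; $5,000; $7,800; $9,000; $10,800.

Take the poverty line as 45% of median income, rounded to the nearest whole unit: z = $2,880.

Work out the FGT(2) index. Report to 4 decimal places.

Incomes under z: $2,400, $2,800 (q = 2 of N = 6).
Normalized shortfalls: (2880−2400)/2880 = 0.1667; (2880−2800)/2880 = 0.0278.
Squared: 0.0278; 0.0008.
Sum = 0.028549; P₂ = 0.028549 / 6 = 0.0048.

0.0048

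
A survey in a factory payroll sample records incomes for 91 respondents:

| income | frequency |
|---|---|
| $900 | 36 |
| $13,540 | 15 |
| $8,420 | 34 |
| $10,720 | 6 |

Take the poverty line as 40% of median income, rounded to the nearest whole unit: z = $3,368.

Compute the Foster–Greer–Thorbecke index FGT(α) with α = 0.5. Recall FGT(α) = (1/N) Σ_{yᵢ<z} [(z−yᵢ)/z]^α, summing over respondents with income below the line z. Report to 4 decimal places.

0.3386

Below z: 36×$900 (q = 36 of N = 91).
Shortfall ratios: (3368−900)/3368 = 0.7328 (×36).
Raised to α = 0.5: 0.85603 (×36).
Sum = 30.816906; FGT(0.5) = 30.816906 / 91 = 0.3386.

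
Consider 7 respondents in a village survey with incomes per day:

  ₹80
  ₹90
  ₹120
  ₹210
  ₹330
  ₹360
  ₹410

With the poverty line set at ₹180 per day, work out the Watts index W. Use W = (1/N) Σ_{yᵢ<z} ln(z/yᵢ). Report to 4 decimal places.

Below z: ₹80, ₹90, ₹120 (q = 3 of N = 7).
ln(z/y) terms: ln(180/80) = 0.8109; ln(180/90) = 0.6931; ln(180/120) = 0.4055.
W = 1.909543 / 7 = 0.2728.

0.2728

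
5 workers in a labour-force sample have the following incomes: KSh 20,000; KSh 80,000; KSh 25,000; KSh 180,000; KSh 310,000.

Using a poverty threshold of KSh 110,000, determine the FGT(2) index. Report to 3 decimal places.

Below z: KSh 20,000, KSh 25,000, KSh 80,000 (q = 3 of N = 5).
Shortfall ratios: (110000−20000)/110000 = 0.8182; (110000−25000)/110000 = 0.7727; (110000−80000)/110000 = 0.2727.
Squared: 0.6694; 0.5971; 0.0744.
Sum = 1.340909; P₂ = 1.340909 / 5 = 0.268.

0.268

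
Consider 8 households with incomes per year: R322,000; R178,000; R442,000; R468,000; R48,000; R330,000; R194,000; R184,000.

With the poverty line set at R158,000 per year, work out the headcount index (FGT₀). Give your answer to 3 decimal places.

1 of the 8 households have income below R158,000.
H = 1/8 = 0.125.

0.125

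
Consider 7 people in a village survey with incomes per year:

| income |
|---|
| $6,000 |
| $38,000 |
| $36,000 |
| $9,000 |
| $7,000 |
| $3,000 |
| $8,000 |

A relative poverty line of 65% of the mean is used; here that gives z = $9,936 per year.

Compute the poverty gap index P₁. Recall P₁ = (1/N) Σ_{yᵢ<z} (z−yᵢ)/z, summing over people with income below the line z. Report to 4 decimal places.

0.2398

Poor units: $3,000, $6,000, $7,000, $8,000, $9,000 (q = 5 of N = 7).
Gap ratios (z−y)/z: (9936−3000)/9936 = 0.6981; (9936−6000)/9936 = 0.3961; (9936−7000)/9936 = 0.2955; (9936−8000)/9936 = 0.1948; (9936−9000)/9936 = 0.0942.
Σ = 1.678744. Dividing by the full population N = 7 gives P₁ = 0.2398.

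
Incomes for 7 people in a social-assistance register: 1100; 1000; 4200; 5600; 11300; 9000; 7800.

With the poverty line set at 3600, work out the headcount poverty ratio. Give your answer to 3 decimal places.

0.286

2 of the 7 people have income below 3600.
H = 2/7 = 0.286.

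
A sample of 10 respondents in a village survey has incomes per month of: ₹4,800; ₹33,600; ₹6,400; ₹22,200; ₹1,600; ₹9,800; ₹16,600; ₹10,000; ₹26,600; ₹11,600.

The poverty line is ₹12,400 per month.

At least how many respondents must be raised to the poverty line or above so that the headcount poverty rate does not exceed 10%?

Currently q = 6 of N = 10 are below the line (H = 0.600).
A headcount ratio of at most 10% allows at most ⌊0.10 × 10⌋ = 1 poor respondents.
So at least 6 − 1 = 5 must be lifted.

5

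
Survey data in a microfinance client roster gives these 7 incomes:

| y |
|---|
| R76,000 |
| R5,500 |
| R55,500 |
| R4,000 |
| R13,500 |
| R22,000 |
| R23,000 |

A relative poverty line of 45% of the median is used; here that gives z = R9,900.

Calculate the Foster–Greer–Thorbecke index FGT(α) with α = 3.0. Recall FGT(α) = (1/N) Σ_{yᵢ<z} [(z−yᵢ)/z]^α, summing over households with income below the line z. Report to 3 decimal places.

Below z: R4,000, R5,500 (q = 2 of N = 7).
Normalized shortfalls: (9900−4000)/9900 = 0.5960; (9900−5500)/9900 = 0.4444.
Raised to α = 3.0: 0.21167; 0.08779.
Sum = 0.299457; FGT(3.0) = 0.299457 / 7 = 0.043.

0.043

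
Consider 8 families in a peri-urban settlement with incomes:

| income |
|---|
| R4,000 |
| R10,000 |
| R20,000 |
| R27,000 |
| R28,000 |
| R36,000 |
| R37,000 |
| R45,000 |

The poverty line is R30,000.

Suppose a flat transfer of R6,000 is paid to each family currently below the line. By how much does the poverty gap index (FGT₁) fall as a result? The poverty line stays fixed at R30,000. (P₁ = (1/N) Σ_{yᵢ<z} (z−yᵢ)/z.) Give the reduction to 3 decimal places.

Before: below the line — R4,000, R10,000, R20,000, R27,000, R28,000; poverty gap index (FGT₁) = 0.25417.
After the R6,000 transfer: below the line — R10,000, R16,000, R26,000; poverty gap index (FGT₁) = 0.15833.
Reduction = 0.25417 − 0.15833 = 0.096.

0.096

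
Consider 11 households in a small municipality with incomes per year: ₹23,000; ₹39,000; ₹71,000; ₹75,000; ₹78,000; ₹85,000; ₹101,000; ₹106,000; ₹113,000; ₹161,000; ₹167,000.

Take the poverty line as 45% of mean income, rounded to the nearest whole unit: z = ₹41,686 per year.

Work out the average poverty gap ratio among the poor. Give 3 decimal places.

Incomes under z: ₹23,000, ₹39,000 (q = 2 of N = 11).
Shortfall ratios (z−y)/z: 0.4483, 0.0644; sum = 0.512690.
I averages over the q = 2 poor units only: 0.512690 / 2 = 0.256.

0.256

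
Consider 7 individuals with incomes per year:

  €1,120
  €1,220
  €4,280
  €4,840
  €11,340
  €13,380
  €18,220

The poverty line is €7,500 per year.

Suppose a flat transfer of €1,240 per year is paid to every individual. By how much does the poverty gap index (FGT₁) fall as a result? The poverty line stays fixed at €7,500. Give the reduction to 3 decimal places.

0.094

Before: below the line — €1,120, €1,220, €4,280, €4,840; poverty gap index (FGT₁) = 0.35314.
After the €1,240 transfer: below the line — €2,360, €2,460, €5,520, €6,080; poverty gap index (FGT₁) = 0.25867.
Reduction = 0.35314 − 0.25867 = 0.094.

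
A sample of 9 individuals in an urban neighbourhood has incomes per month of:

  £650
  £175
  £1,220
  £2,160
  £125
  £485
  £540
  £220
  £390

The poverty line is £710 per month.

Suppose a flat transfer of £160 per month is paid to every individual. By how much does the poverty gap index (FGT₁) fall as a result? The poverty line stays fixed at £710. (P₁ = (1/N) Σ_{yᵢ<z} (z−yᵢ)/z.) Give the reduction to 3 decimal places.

0.160

Before: below the line — £125, £175, £220, £390, £485, £540, £650; poverty gap index (FGT₁) = 0.37324.
After the £160 transfer: below the line — £285, £335, £380, £550, £645, £700; poverty gap index (FGT₁) = 0.21362.
Reduction = 0.37324 − 0.21362 = 0.160.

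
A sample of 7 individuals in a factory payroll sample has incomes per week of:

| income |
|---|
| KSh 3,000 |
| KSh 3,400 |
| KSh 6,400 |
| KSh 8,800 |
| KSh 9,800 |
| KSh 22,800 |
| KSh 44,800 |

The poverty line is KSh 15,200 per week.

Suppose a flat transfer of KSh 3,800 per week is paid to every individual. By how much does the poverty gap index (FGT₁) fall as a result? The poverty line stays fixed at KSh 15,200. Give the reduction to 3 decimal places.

0.179

Before: below the line — KSh 3,000, KSh 3,400, KSh 6,400, KSh 8,800, KSh 9,800; poverty gap index (FGT₁) = 0.41917.
After the KSh 3,800 transfer: below the line — KSh 6,800, KSh 7,200, KSh 10,200, KSh 12,600, KSh 13,600; poverty gap index (FGT₁) = 0.24060.
Reduction = 0.41917 − 0.24060 = 0.179.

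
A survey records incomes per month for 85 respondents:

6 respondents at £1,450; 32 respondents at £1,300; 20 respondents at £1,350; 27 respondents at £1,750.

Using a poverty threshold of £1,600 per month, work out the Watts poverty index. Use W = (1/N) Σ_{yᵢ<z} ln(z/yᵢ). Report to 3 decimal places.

Poor units: 32×£1,300, 20×£1,350, 6×£1,450 (q = 58 of N = 85).
Log gaps: ln(1600/1300) = 0.2076 (×32); ln(1600/1350) = 0.1699 (×20); ln(1600/1450) = 0.0984 (×6).
W = 10.633081 / 85 = 0.125.

0.125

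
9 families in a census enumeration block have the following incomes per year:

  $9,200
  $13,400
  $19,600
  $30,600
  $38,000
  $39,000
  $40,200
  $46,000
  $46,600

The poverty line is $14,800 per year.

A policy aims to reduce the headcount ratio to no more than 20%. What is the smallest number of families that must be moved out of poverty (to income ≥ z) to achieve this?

1

Currently q = 2 of N = 9 are below the line (H = 0.222).
A headcount ratio of at most 20% allows at most ⌊0.20 × 9⌋ = 1 poor families.
So at least 2 − 1 = 1 must be lifted.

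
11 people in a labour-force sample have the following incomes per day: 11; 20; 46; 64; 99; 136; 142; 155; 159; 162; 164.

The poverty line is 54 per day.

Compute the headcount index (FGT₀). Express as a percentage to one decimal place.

27.3%

3 of the 11 people have income below 54.
H = 3/11 = 27.3%.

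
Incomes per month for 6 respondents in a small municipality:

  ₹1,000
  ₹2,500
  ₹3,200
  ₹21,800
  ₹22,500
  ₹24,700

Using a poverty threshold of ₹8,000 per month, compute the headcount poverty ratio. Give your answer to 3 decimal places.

0.500

3 of the 6 respondents have income below ₹8,000.
H = 3/6 = 0.500.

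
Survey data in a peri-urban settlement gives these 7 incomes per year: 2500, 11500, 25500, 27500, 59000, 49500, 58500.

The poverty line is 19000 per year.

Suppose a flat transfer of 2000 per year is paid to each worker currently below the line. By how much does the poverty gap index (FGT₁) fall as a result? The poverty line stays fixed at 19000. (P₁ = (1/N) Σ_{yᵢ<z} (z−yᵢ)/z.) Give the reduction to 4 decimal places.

0.0301

Before: below the line — 2500, 11500; poverty gap index (FGT₁) = 0.180451.
After the 2000 transfer: below the line — 4500, 13500; poverty gap index (FGT₁) = 0.150376.
Reduction = 0.180451 − 0.150376 = 0.0301.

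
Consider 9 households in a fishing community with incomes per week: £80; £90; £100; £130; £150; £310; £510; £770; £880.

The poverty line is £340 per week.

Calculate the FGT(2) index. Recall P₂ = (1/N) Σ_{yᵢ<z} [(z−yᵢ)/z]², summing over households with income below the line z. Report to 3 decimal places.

Poor units: £80, £90, £100, £130, £150, £310 (q = 6 of N = 9).
Gap ratios (z−y)/z: (340−80)/340 = 0.7647; (340−90)/340 = 0.7353; (340−100)/340 = 0.7059; (340−130)/340 = 0.6176; (340−150)/340 = 0.5588; (340−310)/340 = 0.0882.
Squared: 0.5848; 0.5407; 0.4983; 0.3815; 0.3123; 0.0078.
Sum = 2.325260; P₂ = 2.325260 / 9 = 0.258.

0.258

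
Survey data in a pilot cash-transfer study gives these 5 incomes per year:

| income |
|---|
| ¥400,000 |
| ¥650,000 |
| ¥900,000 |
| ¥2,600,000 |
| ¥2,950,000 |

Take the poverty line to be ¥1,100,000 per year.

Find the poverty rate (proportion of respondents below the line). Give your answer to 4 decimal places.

3 of the 5 respondents have income below ¥1,100,000.
H = 3/5 = 0.6000.

0.6000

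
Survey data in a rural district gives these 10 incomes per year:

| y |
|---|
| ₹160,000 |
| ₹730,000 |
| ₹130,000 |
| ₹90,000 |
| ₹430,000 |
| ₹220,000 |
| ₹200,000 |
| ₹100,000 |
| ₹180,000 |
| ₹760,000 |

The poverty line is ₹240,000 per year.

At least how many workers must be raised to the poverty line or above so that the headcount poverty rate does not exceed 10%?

6

Currently q = 7 of N = 10 are below the line (H = 0.700).
A headcount ratio of at most 10% allows at most ⌊0.10 × 10⌋ = 1 poor workers.
So at least 7 − 1 = 6 must be lifted.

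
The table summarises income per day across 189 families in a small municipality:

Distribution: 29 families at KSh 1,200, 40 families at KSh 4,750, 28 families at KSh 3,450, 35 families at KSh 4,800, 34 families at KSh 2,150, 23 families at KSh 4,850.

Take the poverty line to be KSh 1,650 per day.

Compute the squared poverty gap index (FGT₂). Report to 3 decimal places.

Poor units: 29×KSh 1,200 (q = 29 of N = 189).
Normalized shortfalls: (1650−1200)/1650 = 0.2727 (×29).
Squared: 0.0744 (×29).
Sum = 2.157025; P₂ = 2.157025 / 189 = 0.011.

0.011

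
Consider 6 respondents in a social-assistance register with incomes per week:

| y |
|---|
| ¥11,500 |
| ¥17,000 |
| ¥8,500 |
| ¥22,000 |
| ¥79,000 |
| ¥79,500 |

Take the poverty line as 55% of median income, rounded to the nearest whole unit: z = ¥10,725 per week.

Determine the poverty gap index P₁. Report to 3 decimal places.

0.035

Below the line: ¥8,500 (q = 1 of N = 6).
Gap ratios (z−y)/z: (10725−8500)/10725 = 0.2075.
Sum of shortfalls = 0.207459; P₁ averages over all N: 0.207459 / 6 = 0.035.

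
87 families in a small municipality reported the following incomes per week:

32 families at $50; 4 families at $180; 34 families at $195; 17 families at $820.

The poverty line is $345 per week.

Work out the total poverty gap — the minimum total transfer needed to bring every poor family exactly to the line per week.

$15,200

Incomes under z: 32×$50, 4×$180, 34×$195 (q = 70 of N = 87).
Individual gaps: 32×(345−50) = 9440; 4×(345−180) = 660; 34×(345−195) = 5100.
Aggregate gap = $15,200.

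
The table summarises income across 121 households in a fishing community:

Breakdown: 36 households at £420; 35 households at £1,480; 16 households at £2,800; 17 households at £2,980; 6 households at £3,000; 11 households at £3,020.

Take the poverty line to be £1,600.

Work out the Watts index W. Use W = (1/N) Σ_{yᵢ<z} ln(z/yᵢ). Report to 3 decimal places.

Incomes under z: 36×£420, 35×£1,480 (q = 71 of N = 121).
Log shortfalls: ln(1600/420) = 1.3375 (×36); ln(1600/1480) = 0.0780 (×35).
W = 50.878805 / 121 = 0.420.

0.420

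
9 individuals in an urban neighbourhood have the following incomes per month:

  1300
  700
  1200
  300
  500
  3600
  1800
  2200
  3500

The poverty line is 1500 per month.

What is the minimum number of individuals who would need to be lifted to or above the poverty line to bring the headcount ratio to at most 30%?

Currently q = 5 of N = 9 are below the line (H = 0.556).
A headcount ratio of at most 30% allows at most ⌊0.30 × 9⌋ = 2 poor individuals.
So at least 5 − 2 = 3 must be lifted.

3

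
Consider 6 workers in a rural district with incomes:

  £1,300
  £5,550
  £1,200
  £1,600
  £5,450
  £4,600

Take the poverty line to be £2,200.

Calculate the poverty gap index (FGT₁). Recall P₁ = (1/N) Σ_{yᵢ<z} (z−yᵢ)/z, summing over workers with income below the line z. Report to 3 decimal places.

Below z: £1,200, £1,300, £1,600 (q = 3 of N = 6).
Gap ratios (z−y)/z: (2200−1200)/2200 = 0.4545; (2200−1300)/2200 = 0.4091; (2200−1600)/2200 = 0.2727.
Σ = 1.136364. Dividing by the full population N = 6 gives P₁ = 0.189.

0.189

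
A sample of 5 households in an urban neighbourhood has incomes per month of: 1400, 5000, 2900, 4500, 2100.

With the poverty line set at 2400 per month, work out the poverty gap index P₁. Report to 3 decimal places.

Poor units: 1400, 2100 (q = 2 of N = 5).
Gap ratios (z−y)/z: (2400−1400)/2400 = 0.4167; (2400−2100)/2400 = 0.1250.
Σ = 0.541667. Dividing by the full population N = 5 gives P₁ = 0.108.

0.108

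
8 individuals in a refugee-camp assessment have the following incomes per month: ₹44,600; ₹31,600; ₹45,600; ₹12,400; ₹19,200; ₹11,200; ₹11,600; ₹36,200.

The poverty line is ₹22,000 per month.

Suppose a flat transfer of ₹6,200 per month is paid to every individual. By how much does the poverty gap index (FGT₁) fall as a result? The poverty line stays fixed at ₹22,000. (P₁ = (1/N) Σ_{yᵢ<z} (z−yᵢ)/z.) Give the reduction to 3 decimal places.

Before: below the line — ₹11,200, ₹11,600, ₹12,400, ₹19,200; poverty gap index (FGT₁) = 0.19091.
After the ₹6,200 transfer: below the line — ₹17,400, ₹17,800, ₹18,600; poverty gap index (FGT₁) = 0.06932.
Reduction = 0.19091 − 0.06932 = 0.122.

0.122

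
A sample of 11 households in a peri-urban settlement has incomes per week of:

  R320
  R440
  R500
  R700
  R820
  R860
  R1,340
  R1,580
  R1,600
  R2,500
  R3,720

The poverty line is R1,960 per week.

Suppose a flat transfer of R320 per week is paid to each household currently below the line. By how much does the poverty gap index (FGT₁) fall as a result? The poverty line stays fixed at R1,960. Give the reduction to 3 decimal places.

Before: below the line — R320, R440, R500, R700, R820, R860, R1,340, R1,580, R1,600; poverty gap index (FGT₁) = 0.43970.
After the R320 transfer: below the line — R640, R760, R820, R1,020, R1,140, R1,180, R1,660, R1,900, R1,920; poverty gap index (FGT₁) = 0.30612.
Reduction = 0.43970 − 0.30612 = 0.134.

0.134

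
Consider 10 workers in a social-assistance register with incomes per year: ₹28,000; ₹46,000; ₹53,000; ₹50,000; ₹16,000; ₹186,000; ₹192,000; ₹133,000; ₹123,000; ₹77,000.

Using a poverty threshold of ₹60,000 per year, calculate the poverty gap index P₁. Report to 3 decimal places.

0.178

Incomes under z: ₹16,000, ₹28,000, ₹46,000, ₹50,000, ₹53,000 (q = 5 of N = 10).
Gap ratios (z−y)/z: (60000−16000)/60000 = 0.7333; (60000−28000)/60000 = 0.5333; (60000−46000)/60000 = 0.2333; (60000−50000)/60000 = 0.1667; (60000−53000)/60000 = 0.1167.
Sum of shortfalls = 1.783333; P₁ averages over all N: 1.783333 / 10 = 0.178.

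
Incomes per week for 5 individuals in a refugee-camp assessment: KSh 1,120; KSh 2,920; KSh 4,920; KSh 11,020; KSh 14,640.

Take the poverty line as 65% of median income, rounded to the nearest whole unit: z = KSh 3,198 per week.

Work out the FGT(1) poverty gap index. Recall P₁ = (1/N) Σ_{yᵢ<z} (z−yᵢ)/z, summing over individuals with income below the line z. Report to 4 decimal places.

0.1473

Below the line: KSh 1,120, KSh 2,920 (q = 2 of N = 5).
Gap ratios (z−y)/z: (3198−1120)/3198 = 0.6498; (3198−2920)/3198 = 0.0869.
Σ = 0.736710. Dividing by the full population N = 5 gives P₁ = 0.1473.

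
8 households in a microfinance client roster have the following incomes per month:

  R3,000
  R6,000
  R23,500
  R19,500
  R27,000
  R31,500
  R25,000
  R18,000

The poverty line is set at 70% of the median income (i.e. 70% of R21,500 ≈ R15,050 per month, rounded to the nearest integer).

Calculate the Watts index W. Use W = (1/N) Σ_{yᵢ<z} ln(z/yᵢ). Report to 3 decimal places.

Incomes under z: R3,000, R6,000 (q = 2 of N = 8).
ln(z/y) terms: ln(15050/3000) = 1.6128; ln(15050/6000) = 0.9196.
W = 2.532384 / 8 = 0.317.

0.317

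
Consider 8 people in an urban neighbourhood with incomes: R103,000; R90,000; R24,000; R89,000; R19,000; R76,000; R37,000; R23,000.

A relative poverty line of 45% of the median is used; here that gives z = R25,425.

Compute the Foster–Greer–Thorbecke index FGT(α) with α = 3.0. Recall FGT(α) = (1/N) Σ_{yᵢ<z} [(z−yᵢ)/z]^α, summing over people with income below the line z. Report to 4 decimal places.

0.0021

Incomes under z: R19,000, R23,000, R24,000 (q = 3 of N = 8).
Shortfall ratios: (25425−19000)/25425 = 0.2527; (25425−23000)/25425 = 0.0954; (25425−24000)/25425 = 0.0560.
Raised to α = 3.0: 0.01614; 0.00087; 0.00018.
Sum = 0.017181; FGT(3.0) = 0.017181 / 8 = 0.0021.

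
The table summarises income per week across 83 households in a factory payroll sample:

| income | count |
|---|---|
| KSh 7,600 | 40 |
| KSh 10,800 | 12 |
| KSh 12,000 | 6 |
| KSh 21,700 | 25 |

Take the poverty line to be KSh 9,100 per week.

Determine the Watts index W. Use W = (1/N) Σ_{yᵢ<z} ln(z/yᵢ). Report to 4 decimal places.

0.0868

Below the line: 40×KSh 7,600 (q = 40 of N = 83).
ln(z/y) terms: ln(9100/7600) = 0.1801 (×40).
W = 7.205047 / 83 = 0.0868.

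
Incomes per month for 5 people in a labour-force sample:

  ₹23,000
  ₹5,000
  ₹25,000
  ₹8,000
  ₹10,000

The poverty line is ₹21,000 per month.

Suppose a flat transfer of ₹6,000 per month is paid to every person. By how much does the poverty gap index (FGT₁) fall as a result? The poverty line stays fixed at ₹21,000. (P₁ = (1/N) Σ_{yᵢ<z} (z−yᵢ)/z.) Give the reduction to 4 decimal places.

Before: below the line — ₹5,000, ₹8,000, ₹10,000; poverty gap index (FGT₁) = 0.380952.
After the ₹6,000 transfer: below the line — ₹11,000, ₹14,000, ₹16,000; poverty gap index (FGT₁) = 0.209524.
Reduction = 0.380952 − 0.209524 = 0.1714.

0.1714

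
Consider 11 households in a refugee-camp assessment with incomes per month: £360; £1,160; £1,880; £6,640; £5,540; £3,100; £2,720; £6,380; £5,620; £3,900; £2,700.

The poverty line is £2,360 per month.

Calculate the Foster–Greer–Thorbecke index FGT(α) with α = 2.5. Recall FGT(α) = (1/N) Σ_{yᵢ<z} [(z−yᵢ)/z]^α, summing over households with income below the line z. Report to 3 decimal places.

Below the line: £360, £1,160, £1,880 (q = 3 of N = 11).
Gap ratios (z−y)/z: (2360−360)/2360 = 0.8475; (2360−1160)/2360 = 0.5085; (2360−1880)/2360 = 0.2034.
Raised to α = 2.5: 0.66114; 0.18436; 0.01866.
Sum = 0.864161; FGT(2.5) = 0.864161 / 11 = 0.079.

0.079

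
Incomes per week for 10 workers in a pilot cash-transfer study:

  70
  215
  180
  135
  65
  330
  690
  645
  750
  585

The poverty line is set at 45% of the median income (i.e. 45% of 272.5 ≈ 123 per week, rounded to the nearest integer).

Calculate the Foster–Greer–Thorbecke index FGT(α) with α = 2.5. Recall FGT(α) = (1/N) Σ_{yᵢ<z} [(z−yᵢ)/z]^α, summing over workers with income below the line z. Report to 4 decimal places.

Poor units: 65, 70 (q = 2 of N = 10).
Relative gaps: (123−65)/123 = 0.4715; (123−70)/123 = 0.4309.
Raised to α = 2.5: 0.15269; 0.12188.
Sum = 0.274567; FGT(2.5) = 0.274567 / 10 = 0.0275.

0.0275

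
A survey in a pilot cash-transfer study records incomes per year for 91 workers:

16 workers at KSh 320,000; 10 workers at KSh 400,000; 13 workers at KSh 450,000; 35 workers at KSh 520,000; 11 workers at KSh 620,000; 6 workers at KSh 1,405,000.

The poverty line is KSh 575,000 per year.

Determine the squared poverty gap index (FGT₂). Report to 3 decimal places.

Poor units: 16×KSh 320,000, 10×KSh 400,000, 13×KSh 450,000, 35×KSh 520,000 (q = 74 of N = 91).
Normalized shortfalls: (575000−320000)/575000 = 0.4435 (×16); (575000−400000)/575000 = 0.3043 (×10); (575000−450000)/575000 = 0.2174 (×13); (575000−520000)/575000 = 0.0957 (×35).
Squared: 0.1967 (×16); 0.0926 (×10); 0.0473 (×13); 0.0091 (×35).
Sum = 5.007637; P₂ = 5.007637 / 91 = 0.055.

0.055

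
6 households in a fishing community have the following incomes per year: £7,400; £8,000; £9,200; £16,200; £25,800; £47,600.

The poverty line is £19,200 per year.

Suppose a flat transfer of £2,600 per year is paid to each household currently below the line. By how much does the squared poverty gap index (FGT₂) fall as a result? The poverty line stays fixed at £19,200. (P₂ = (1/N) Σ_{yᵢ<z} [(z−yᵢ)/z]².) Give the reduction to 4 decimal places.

0.0724

Before: below the line — £7,400, £8,000, £9,200, £16,200; squared poverty gap index (FGT₂) = 0.168945.
After the £2,600 transfer: below the line — £10,000, £10,600, £11,800, £18,800; squared poverty gap index (FGT₂) = 0.096535.
Reduction = 0.168945 − 0.096535 = 0.0724.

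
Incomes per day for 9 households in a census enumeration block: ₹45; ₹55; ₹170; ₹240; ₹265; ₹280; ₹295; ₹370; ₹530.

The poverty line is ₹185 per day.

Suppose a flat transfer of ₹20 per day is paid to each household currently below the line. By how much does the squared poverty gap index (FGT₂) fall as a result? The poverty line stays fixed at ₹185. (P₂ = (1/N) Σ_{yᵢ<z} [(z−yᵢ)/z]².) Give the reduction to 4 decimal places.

Before: below the line — ₹45, ₹55, ₹170; squared poverty gap index (FGT₂) = 0.119227.
After the ₹20 transfer: below the line — ₹65, ₹75; squared poverty gap index (FGT₂) = 0.086032.
Reduction = 0.119227 − 0.086032 = 0.0332.

0.0332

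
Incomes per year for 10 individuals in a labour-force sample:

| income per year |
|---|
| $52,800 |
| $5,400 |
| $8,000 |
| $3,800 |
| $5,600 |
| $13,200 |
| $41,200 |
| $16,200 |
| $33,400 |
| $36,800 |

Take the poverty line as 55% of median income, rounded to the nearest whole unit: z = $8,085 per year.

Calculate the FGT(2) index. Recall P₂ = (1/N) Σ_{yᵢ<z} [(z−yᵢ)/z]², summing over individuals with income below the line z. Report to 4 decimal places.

Incomes under z: $3,800, $5,400, $5,600, $8,000 (q = 4 of N = 10).
Normalized shortfalls: (8085−3800)/8085 = 0.5300; (8085−5400)/8085 = 0.3321; (8085−5600)/8085 = 0.3074; (8085−8000)/8085 = 0.0105.
Squared: 0.2809; 0.1103; 0.0945; 0.0001.
Sum = 0.485762; P₂ = 0.485762 / 10 = 0.0486.

0.0486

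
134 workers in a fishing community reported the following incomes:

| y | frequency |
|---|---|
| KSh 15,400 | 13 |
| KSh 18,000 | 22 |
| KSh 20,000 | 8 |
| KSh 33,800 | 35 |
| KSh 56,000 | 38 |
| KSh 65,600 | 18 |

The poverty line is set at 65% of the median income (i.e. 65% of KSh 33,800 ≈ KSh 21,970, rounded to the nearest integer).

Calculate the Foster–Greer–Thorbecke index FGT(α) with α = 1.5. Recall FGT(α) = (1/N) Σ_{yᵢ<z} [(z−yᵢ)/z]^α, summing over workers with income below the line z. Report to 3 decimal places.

0.030

Poor units: 13×KSh 15,400, 22×KSh 18,000, 8×KSh 20,000 (q = 43 of N = 134).
Normalized shortfalls: (21970−15400)/21970 = 0.2990 (×13); (21970−18000)/21970 = 0.1807 (×22); (21970−20000)/21970 = 0.0897 (×8).
Raised to α = 1.5: 0.16353 (×13); 0.07681 (×22); 0.02685 (×8).
Sum = 4.030631; FGT(1.5) = 4.030631 / 134 = 0.030.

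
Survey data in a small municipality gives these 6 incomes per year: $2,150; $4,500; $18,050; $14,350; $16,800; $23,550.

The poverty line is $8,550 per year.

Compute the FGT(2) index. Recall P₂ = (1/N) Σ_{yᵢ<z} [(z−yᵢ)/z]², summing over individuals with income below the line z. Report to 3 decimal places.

0.131

Incomes under z: $2,150, $4,500 (q = 2 of N = 6).
Gap ratios (z−y)/z: (8550−2150)/8550 = 0.7485; (8550−4500)/8550 = 0.4737.
Squared: 0.5603; 0.2244.
Sum = 0.784686; P₂ = 0.784686 / 6 = 0.131.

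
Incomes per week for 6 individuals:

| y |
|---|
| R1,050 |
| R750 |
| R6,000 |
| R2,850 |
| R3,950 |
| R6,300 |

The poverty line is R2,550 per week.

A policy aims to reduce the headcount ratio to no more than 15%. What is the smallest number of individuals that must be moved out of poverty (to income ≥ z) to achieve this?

2

Currently q = 2 of N = 6 are below the line (H = 0.333).
A headcount ratio of at most 15% allows at most ⌊0.15 × 6⌋ = 0 poor individuals.
So at least 2 − 0 = 2 must be lifted.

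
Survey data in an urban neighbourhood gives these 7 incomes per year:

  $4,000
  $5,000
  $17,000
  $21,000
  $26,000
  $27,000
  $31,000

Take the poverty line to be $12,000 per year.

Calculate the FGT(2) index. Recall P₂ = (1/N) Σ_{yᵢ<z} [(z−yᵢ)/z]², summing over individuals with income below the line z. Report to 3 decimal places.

Poor units: $4,000, $5,000 (q = 2 of N = 7).
Gap ratios (z−y)/z: (12000−4000)/12000 = 0.6667; (12000−5000)/12000 = 0.5833.
Squared: 0.4444; 0.3403.
Sum = 0.784722; P₂ = 0.784722 / 7 = 0.112.

0.112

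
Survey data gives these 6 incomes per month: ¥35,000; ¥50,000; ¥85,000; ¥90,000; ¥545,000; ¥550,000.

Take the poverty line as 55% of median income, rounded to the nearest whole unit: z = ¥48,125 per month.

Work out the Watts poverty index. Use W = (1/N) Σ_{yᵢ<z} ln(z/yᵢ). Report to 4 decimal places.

0.0531

Below the line: ¥35,000 (q = 1 of N = 6).
Log shortfalls: ln(48125/35000) = 0.3185.
W = 0.318454 / 6 = 0.0531.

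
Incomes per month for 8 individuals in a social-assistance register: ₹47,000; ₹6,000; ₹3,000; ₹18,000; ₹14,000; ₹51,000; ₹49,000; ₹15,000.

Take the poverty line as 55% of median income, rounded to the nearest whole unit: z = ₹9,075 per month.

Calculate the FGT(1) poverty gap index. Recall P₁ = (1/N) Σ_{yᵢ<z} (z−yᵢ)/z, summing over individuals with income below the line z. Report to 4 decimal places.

Incomes under z: ₹3,000, ₹6,000 (q = 2 of N = 8).
Shortfall ratios: (9075−3000)/9075 = 0.6694; (9075−6000)/9075 = 0.3388.
Sum of shortfalls = 1.008264; P₁ averages over all N: 1.008264 / 8 = 0.1260.

0.1260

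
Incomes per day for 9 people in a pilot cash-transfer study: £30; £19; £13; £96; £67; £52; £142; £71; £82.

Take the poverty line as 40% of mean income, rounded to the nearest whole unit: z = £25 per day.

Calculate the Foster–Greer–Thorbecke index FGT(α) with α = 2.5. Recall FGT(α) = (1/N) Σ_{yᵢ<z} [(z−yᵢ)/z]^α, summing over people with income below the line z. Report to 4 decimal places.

Below z: £13, £19 (q = 2 of N = 9).
Normalized shortfalls: (25−13)/25 = 0.4800; (25−19)/25 = 0.2400.
Raised to α = 2.5: 0.15963; 0.02822.
Sum = 0.187844; FGT(2.5) = 0.187844 / 9 = 0.0209.

0.0209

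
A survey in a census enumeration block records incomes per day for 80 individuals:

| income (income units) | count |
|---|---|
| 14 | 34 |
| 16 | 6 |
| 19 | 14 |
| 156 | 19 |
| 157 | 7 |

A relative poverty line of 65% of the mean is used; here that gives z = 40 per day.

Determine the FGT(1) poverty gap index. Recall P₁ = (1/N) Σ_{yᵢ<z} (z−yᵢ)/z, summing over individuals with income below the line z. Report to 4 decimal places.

Poor units: 34×14, 6×16, 14×19 (q = 54 of N = 80).
Relative gaps: (40−14)/40 = 0.6500 (×34); (40−16)/40 = 0.6000 (×6); (40−19)/40 = 0.5250 (×14).
Sum of shortfalls = 33.050000; P₁ averages over all N: 33.050000 / 80 = 0.4131.

0.4131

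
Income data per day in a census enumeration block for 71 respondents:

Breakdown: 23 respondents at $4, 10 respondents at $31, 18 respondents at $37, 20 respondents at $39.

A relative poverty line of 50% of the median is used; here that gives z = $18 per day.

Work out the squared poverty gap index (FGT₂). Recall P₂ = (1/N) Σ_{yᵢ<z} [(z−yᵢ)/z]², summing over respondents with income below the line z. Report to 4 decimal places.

0.1960

Below z: 23×$4 (q = 23 of N = 71).
Gap ratios (z−y)/z: (18−4)/18 = 0.7778 (×23).
Squared: 0.6049 (×23).
Sum = 13.913580; P₂ = 13.913580 / 71 = 0.1960.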